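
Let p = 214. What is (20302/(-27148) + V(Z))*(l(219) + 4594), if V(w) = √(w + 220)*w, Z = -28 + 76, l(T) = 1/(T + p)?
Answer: -20192399653/5877542 + 190963488*√67/433 ≈ 3.6065e+6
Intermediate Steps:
l(T) = 1/(214 + T) (l(T) = 1/(T + 214) = 1/(214 + T))
Z = 48
V(w) = w*√(220 + w) (V(w) = √(220 + w)*w = w*√(220 + w))
(20302/(-27148) + V(Z))*(l(219) + 4594) = (20302/(-27148) + 48*√(220 + 48))*(1/(214 + 219) + 4594) = (20302*(-1/27148) + 48*√268)*(1/433 + 4594) = (-10151/13574 + 48*(2*√67))*(1/433 + 4594) = (-10151/13574 + 96*√67)*(1989203/433) = -20192399653/5877542 + 190963488*√67/433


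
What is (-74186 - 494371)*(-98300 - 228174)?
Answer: 185619078018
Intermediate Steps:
(-74186 - 494371)*(-98300 - 228174) = -568557*(-326474) = 185619078018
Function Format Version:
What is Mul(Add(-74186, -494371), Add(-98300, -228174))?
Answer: 185619078018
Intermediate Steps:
Mul(Add(-74186, -494371), Add(-98300, -228174)) = Mul(-568557, -326474) = 185619078018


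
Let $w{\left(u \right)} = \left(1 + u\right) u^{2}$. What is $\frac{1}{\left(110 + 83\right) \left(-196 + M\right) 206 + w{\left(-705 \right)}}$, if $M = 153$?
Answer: $- \frac{1}{351615194} \approx -2.844 \cdot 10^{-9}$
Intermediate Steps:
$w{\left(u \right)} = u^{2} \left(1 + u\right)$
$\frac{1}{\left(110 + 83\right) \left(-196 + M\right) 206 + w{\left(-705 \right)}} = \frac{1}{\left(110 + 83\right) \left(-196 + 153\right) 206 + \left(-705\right)^{2} \left(1 - 705\right)} = \frac{1}{193 \left(-43\right) 206 + 497025 \left(-704\right)} = \frac{1}{\left(-8299\right) 206 - 349905600} = \frac{1}{-1709594 - 349905600} = \frac{1}{-351615194} = - \frac{1}{351615194}$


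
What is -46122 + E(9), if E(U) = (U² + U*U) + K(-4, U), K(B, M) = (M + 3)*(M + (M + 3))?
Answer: -45708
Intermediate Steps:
K(B, M) = (3 + M)*(3 + 2*M) (K(B, M) = (3 + M)*(M + (3 + M)) = (3 + M)*(3 + 2*M))
E(U) = 9 + 4*U² + 9*U (E(U) = (U² + U*U) + (9 + 2*U² + 9*U) = (U² + U²) + (9 + 2*U² + 9*U) = 2*U² + (9 + 2*U² + 9*U) = 9 + 4*U² + 9*U)
-46122 + E(9) = -46122 + (9 + 4*9² + 9*9) = -46122 + (9 + 4*81 + 81) = -46122 + (9 + 324 + 81) = -46122 + 414 = -45708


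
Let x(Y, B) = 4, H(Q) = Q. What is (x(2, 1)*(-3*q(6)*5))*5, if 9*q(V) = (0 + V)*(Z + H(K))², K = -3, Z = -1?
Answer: -3200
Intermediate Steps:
q(V) = 16*V/9 (q(V) = ((0 + V)*(-1 - 3)²)/9 = (V*(-4)²)/9 = (V*16)/9 = (16*V)/9 = 16*V/9)
(x(2, 1)*(-3*q(6)*5))*5 = (4*(-16*6/3*5))*5 = (4*(-3*32/3*5))*5 = (4*(-32*5))*5 = (4*(-160))*5 = -640*5 = -3200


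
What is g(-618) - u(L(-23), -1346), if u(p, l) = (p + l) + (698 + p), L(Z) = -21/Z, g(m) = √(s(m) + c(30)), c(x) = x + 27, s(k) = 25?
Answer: 14862/23 + √82 ≈ 655.23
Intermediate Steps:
c(x) = 27 + x
g(m) = √82 (g(m) = √(25 + (27 + 30)) = √(25 + 57) = √82)
u(p, l) = 698 + l + 2*p (u(p, l) = (l + p) + (698 + p) = 698 + l + 2*p)
g(-618) - u(L(-23), -1346) = √82 - (698 - 1346 + 2*(-21/(-23))) = √82 - (698 - 1346 + 2*(-21*(-1/23))) = √82 - (698 - 1346 + 2*(21/23)) = √82 - (698 - 1346 + 42/23) = √82 - 1*(-14862/23) = √82 + 14862/23 = 14862/23 + √82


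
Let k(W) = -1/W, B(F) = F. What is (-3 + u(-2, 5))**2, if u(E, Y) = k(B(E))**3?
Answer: 529/64 ≈ 8.2656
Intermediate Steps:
u(E, Y) = -1/E**3 (u(E, Y) = (-1/E)**3 = -1/E**3)
(-3 + u(-2, 5))**2 = (-3 - 1/(-2)**3)**2 = (-3 - 1*(-1/8))**2 = (-3 + 1/8)**2 = (-23/8)**2 = 529/64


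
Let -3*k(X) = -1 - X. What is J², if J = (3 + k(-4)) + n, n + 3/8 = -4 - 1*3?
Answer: 1849/64 ≈ 28.891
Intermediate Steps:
k(X) = ⅓ + X/3 (k(X) = -(-1 - X)/3 = ⅓ + X/3)
n = -59/8 (n = -3/8 + (-4 - 1*3) = -3/8 + (-4 - 3) = -3/8 - 7 = -59/8 ≈ -7.3750)
J = -43/8 (J = (3 + (⅓ + (⅓)*(-4))) - 59/8 = (3 + (⅓ - 4/3)) - 59/8 = (3 - 1) - 59/8 = 2 - 59/8 = -43/8 ≈ -5.3750)
J² = (-43/8)² = 1849/64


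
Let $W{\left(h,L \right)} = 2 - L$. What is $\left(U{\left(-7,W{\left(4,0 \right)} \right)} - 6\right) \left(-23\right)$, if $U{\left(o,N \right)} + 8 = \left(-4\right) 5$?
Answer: $782$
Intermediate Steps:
$U{\left(o,N \right)} = -28$ ($U{\left(o,N \right)} = -8 - 20 = -28$)
$\left(U{\left(-7,W{\left(4,0 \right)} \right)} - 6\right) \left(-23\right) = \left(-28 - 6\right) \left(-23\right) = \left(-34\right) \left(-23\right) = 782$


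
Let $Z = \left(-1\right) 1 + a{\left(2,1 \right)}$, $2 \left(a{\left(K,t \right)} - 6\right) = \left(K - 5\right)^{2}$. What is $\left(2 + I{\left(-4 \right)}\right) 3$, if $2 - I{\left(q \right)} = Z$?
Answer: $- \frac{33}{2} \approx -16.5$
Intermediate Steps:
$a{\left(K,t \right)} = 6 + \frac{\left(-5 + K\right)^{2}}{2}$ ($a{\left(K,t \right)} = 6 + \frac{\left(K - 5\right)^{2}}{2} = 6 + \frac{\left(-5 + K\right)^{2}}{2}$)
$Z = \frac{19}{2}$ ($Z = \left(-1\right) 1 + \left(6 + \frac{\left(-5 + 2\right)^{2}}{2}\right) = -1 + \left(6 + \frac{\left(-3\right)^{2}}{2}\right) = -1 + \left(6 + \frac{1}{2} \cdot 9\right) = -1 + \left(6 + \frac{9}{2}\right) = -1 + \frac{21}{2} = \frac{19}{2} \approx 9.5$)
$I{\left(q \right)} = - \frac{15}{2}$ ($I{\left(q \right)} = 2 - \frac{19}{2} = - \frac{15}{2}$)
$\left(2 + I{\left(-4 \right)}\right) 3 = \left(2 - \frac{15}{2}\right) 3 = \left(- \frac{11}{2}\right) 3 = - \frac{33}{2}$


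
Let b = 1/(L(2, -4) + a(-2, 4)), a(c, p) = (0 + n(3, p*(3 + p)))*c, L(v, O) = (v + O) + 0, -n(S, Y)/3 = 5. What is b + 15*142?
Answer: 59641/28 ≈ 2130.0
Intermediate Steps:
n(S, Y) = -15 (n(S, Y) = -3*5 = -15)
L(v, O) = O + v (L(v, O) = (O + v) + 0 = O + v)
a(c, p) = -15*c (a(c, p) = (0 - 15)*c = -15*c)
b = 1/28 (b = 1/((-4 + 2) - 15*(-2)) = 1/(-2 + 30) = 1/28 ≈ 0.035714)
b + 15*142 = 1/28 + 15*142 = 1/28 + 2130 = 59641/28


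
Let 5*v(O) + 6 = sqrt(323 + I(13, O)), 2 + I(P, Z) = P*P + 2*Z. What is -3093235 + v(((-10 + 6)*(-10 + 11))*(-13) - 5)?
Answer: -15466181/5 + 2*sqrt(146)/5 ≈ -3.0932e+6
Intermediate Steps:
I(P, Z) = -2 + P**2 + 2*Z (I(P, Z) = -2 + (P*P + 2*Z) = -2 + (P**2 + 2*Z) = -2 + P**2 + 2*Z)
v(O) = -6/5 + sqrt(490 + 2*O)/5 (v(O) = -6/5 + sqrt(323 + (-2 + 13**2 + 2*O))/5 = -6/5 + sqrt(323 + (-2 + 169 + 2*O))/5 = -6/5 + sqrt(323 + (167 + 2*O))/5 = -6/5 + sqrt(490 + 2*O)/5)
-3093235 + v(((-10 + 6)*(-10 + 11))*(-13) - 5) = -3093235 + (-6/5 + sqrt(490 + 2*(((-10 + 6)*(-10 + 11))*(-13) - 5))/5) = -3093235 + (-6/5 + sqrt(490 + 2*(-4*1*(-13) - 5))/5) = -3093235 + (-6/5 + sqrt(490 + 2*(-4*(-13) - 5))/5) = -3093235 + (-6/5 + sqrt(490 + 2*(52 - 5))/5) = -3093235 + (-6/5 + sqrt(490 + 2*47)/5) = -3093235 + (-6/5 + sqrt(490 + 94)/5) = -3093235 + (-6/5 + sqrt(584)/5) = -3093235 + (-6/5 + (2*sqrt(146))/5) = -3093235 + (-6/5 + 2*sqrt(146)/5) = -15466181/5 + 2*sqrt(146)/5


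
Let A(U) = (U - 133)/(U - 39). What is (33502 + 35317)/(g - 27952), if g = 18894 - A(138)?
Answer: -6813081/896747 ≈ -7.5975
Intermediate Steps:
A(U) = (-133 + U)/(-39 + U)
g = 1870501/99 (g = 18894 - (-133 + 138)/(-39 + 138) = 18894 - 5/99 = 1870501/99 ≈ 18894.)
(33502 + 35317)/(g - 27952) = (33502 + 35317)/(1870501/99 - 27952) = 68819/(-896747/99) = 68819*(-99/896747) = -6813081/896747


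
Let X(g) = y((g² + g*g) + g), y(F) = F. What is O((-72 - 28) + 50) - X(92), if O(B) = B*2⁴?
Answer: -17820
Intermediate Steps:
X(g) = g + 2*g² (X(g) = (g² + g*g) + g = (g² + g²) + g = 2*g² + g = g + 2*g²)
O(B) = 16*B (O(B) = B*16 = 16*B)
O((-72 - 28) + 50) - X(92) = 16*((-72 - 28) + 50) - 92*(1 + 2*92) = 16*(-100 + 50) - 92*(1 + 184) = 16*(-50) - 92*185 = -800 - 1*17020 = -800 - 17020 = -17820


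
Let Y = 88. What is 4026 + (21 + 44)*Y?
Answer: 9746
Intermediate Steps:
4026 + (21 + 44)*Y = 4026 + (21 + 44)*88 = 4026 + 65*88 = 4026 + 5720 = 9746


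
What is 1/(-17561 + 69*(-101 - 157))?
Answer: -1/35363 ≈ -2.8278e-5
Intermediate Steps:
1/(-17561 + 69*(-101 - 157)) = 1/(-17561 + 69*(-258)) = 1/(-17561 - 17802) = 1/(-35363) = -1/35363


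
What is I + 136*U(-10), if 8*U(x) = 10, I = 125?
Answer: 295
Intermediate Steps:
U(x) = 5/4 (U(x) = (⅛)*10 = 5/4)
I + 136*U(-10) = 125 + 136*(5/4) = 125 + 170 = 295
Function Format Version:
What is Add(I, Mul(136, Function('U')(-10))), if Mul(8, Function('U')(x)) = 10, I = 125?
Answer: 295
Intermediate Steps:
Function('U')(x) = Rational(5, 4) (Function('U')(x) = Mul(Rational(1, 8), 10) = Rational(5, 4))
Add(I, Mul(136, Function('U')(-10))) = Add(125, Mul(136, Rational(5, 4))) = Add(125, 170) = 295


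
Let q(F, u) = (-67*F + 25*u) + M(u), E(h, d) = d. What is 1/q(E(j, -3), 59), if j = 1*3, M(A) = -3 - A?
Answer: 1/1614 ≈ 0.00061958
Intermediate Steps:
j = 3
q(F, u) = -3 - 67*F + 24*u (q(F, u) = (-67*F + 25*u) + (-3 - u) = -3 - 67*F + 24*u)
1/q(E(j, -3), 59) = 1/(-3 - 67*(-3) + 24*59) = 1/(-3 + 201 + 1416) = 1/1614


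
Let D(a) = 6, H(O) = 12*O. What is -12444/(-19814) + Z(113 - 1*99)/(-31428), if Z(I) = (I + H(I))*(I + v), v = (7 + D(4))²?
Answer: -22402921/51892866 ≈ -0.43172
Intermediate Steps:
v = 169 (v = (7 + 6)² = 13² = 169)
Z(I) = 13*I*(169 + I) (Z(I) = (I + 12*I)*(I + 169) = (13*I)*(169 + I) = 13*I*(169 + I))
-12444/(-19814) + Z(113 - 1*99)/(-31428) = -12444/(-19814) + (13*(113 - 1*99)*(169 + (113 - 1*99)))/(-31428) = -12444*(-1/19814) + (13*(113 - 99)*(169 + (113 - 99)))*(-1/31428) = 6222/9907 + (13*14*(169 + 14))*(-1/31428) = 6222/9907 + (13*14*183)*(-1/31428) = 6222/9907 + 33306*(-1/31428) = 6222/9907 - 5551/5238 = -22402921/51892866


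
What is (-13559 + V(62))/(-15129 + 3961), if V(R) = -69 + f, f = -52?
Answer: 855/698 ≈ 1.2249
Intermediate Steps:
V(R) = -121 (V(R) = -69 - 52 = -121)
(-13559 + V(62))/(-15129 + 3961) = (-13559 - 121)/(-15129 + 3961) = -13680/(-11168) = -13680*(-1/11168) = 855/698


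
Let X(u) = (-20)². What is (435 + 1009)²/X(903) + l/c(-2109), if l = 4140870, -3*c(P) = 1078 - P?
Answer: 104767777/79675 ≈ 1314.9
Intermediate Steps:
c(P) = -1078/3 + P/3 (c(P) = -(1078 - P)/3 = -1078/3 + P/3)
X(u) = 400
(435 + 1009)²/X(903) + l/c(-2109) = (435 + 1009)²/400 + 4140870/(-1078/3 + (⅓)*(-2109)) = 1444²*(1/400) + 4140870/(-1078/3 - 703) = 2085136*(1/400) + 4140870/(-3187/3) = 130321/25 + 4140870*(-3/3187) = 130321/25 - 12422610/3187 = 104767777/79675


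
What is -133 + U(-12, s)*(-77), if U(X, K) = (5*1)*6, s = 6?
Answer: -2443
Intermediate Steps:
U(X, K) = 30 (U(X, K) = 5*6 = 30)
-133 + U(-12, s)*(-77) = -133 + 30*(-77) = -133 - 2310 = -2443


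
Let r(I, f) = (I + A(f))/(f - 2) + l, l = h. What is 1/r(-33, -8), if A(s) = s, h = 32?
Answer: 10/361 ≈ 0.027701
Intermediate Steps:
l = 32
r(I, f) = 32 + (I + f)/(-2 + f) (r(I, f) = (I + f)/(f - 2) + 32 = (I + f)/(-2 + f) + 32 = 32 + (I + f)/(-2 + f))
1/r(-33, -8) = 1/((-64 - 33 + 33*(-8))/(-2 - 8)) = 1/((-64 - 33 - 264)/(-10)) = 1/(-⅒*(-361)) = 1/(361/10) = 10/361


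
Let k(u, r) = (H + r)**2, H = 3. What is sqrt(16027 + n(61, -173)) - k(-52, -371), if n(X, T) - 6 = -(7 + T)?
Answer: -135424 + sqrt(16199) ≈ -1.3530e+5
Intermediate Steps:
n(X, T) = -1 - T (n(X, T) = 6 - (7 + T) = 6 + (-7 - T) = -1 - T)
k(u, r) = (3 + r)**2
sqrt(16027 + n(61, -173)) - k(-52, -371) = sqrt(16027 + (-1 - 1*(-173))) - (3 - 371)**2 = sqrt(16027 + (-1 + 173)) - 1*(-368)**2 = sqrt(16027 + 172) - 1*135424 = sqrt(16199) - 135424 = -135424 + sqrt(16199)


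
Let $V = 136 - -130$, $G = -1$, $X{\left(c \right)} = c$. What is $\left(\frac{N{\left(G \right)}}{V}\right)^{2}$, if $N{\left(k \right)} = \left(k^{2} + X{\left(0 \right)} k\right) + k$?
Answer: $0$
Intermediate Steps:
$V = 266$ ($V = 136 + 130 = 266$)
$N{\left(k \right)} = k + k^{2}$ ($N{\left(k \right)} = \left(k^{2} + 0 k\right) + k = \left(k^{2} + 0\right) + k = k^{2} + k = k + k^{2}$)
$\left(\frac{N{\left(G \right)}}{V}\right)^{2} = \left(\frac{\left(-1\right) \left(1 - 1\right)}{266}\right)^{2} = \left(\left(-1\right) 0 \cdot \frac{1}{266}\right)^{2} = \left(0 \cdot \frac{1}{266}\right)^{2} = 0^{2} = 0$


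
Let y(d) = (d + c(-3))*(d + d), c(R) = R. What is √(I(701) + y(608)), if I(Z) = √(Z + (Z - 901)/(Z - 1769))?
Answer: √(52445891520 + 267*√49986939)/267 ≈ 857.73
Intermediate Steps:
I(Z) = √(Z + (-901 + Z)/(-1769 + Z))
y(d) = 2*d*(-3 + d) (y(d) = (d - 3)*(d + d) = (-3 + d)*(2*d) = 2*d*(-3 + d))
√(I(701) + y(608)) = √(√((-901 + 701 + 701*(-1769 + 701))/(-1769 + 701)) + 2*608*(-3 + 608)) = √(√((-901 + 701 + 701*(-1068))/(-1068)) + 2*608*605) = √(√(-(-901 + 701 - 748668)/1068) + 735680) = √(√(-1/1068*(-748868)) + 735680) = √(√(187217/267) + 735680) = √(√49986939/267 + 735680) = √(735680 + √49986939/267)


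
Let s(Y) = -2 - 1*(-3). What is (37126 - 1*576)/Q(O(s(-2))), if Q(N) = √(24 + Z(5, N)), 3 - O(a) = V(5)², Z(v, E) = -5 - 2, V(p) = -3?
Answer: 2150*√17 ≈ 8864.7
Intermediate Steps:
Z(v, E) = -7
s(Y) = 1 (s(Y) = -2 + 3 = 1)
O(a) = -6 (O(a) = 3 - 1*(-3)² = 3 - 1*9 = 3 - 9 = -6)
Q(N) = √17 (Q(N) = √(24 - 7) = √17)
(37126 - 1*576)/Q(O(s(-2))) = (37126 - 1*576)/(√17) = (37126 - 576)*(√17/17) = 36550*(√17/17) = 2150*√17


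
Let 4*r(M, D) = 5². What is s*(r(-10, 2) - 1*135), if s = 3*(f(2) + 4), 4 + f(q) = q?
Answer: -1545/2 ≈ -772.50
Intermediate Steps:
r(M, D) = 25/4 (r(M, D) = (¼)*5² = (¼)*25 = 25/4)
f(q) = -4 + q
s = 6 (s = 3*((-4 + 2) + 4) = 3*(-2 + 4) = 3*2 = 6)
s*(r(-10, 2) - 1*135) = 6*(25/4 - 1*135) = 6*(25/4 - 135) = 6*(-515/4) = -1545/2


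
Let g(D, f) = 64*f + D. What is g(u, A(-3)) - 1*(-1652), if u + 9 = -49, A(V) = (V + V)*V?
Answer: 2746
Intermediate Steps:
A(V) = 2*V² (A(V) = (2*V)*V = 2*V²)
u = -58 (u = -9 - 49 = -58)
g(D, f) = D + 64*f
g(u, A(-3)) - 1*(-1652) = (-58 + 64*(2*(-3)²)) - 1*(-1652) = (-58 + 64*(2*9)) + 1652 = (-58 + 64*18) + 1652 = (-58 + 1152) + 1652 = 1094 + 1652 = 2746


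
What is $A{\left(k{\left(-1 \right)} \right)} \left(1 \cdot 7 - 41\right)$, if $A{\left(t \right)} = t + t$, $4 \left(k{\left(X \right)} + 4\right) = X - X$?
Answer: $272$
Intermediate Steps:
$k{\left(X \right)} = -4$ ($k{\left(X \right)} = -4 + \frac{X - X}{4} = -4 + \frac{1}{4} \cdot 0 = -4 + 0 = -4$)
$A{\left(t \right)} = 2 t$
$A{\left(k{\left(-1 \right)} \right)} \left(1 \cdot 7 - 41\right) = 2 \left(-4\right) \left(1 \cdot 7 - 41\right) = - 8 \left(7 - 41\right) = \left(-8\right) \left(-34\right) = 272$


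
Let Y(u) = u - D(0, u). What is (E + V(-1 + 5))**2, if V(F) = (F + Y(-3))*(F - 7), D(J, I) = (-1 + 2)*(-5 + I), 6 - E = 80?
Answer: 10201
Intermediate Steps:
E = -74 (E = 6 - 1*80 = 6 - 80 = -74)
D(J, I) = -5 + I (D(J, I) = 1*(-5 + I) = -5 + I)
Y(u) = 5 (Y(u) = u - (-5 + u) = u + (5 - u) = 5)
V(F) = (-7 + F)*(5 + F) (V(F) = (F + 5)*(F - 7) = (5 + F)*(-7 + F) = (-7 + F)*(5 + F))
(E + V(-1 + 5))**2 = (-74 + (-35 + (-1 + 5)**2 - 2*(-1 + 5)))**2 = (-74 + (-35 + 4**2 - 2*4))**2 = (-74 + (-35 + 16 - 8))**2 = (-74 - 27)**2 = (-101)**2 = 10201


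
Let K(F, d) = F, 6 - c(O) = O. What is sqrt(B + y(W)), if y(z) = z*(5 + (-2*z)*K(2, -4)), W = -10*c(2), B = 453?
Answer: 3*I*sqrt(683) ≈ 78.403*I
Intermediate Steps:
c(O) = 6 - O
W = -40 (W = -10*(6 - 1*2) = -10*(6 - 2) = -10*4 = -40)
y(z) = z*(5 - 4*z) (y(z) = z*(5 - 2*z*2) = z*(5 - 4*z))
sqrt(B + y(W)) = sqrt(453 - 40*(5 - 4*(-40))) = sqrt(453 - 40*(5 + 160)) = sqrt(453 - 40*165) = sqrt(453 - 6600) = sqrt(-6147) = 3*I*sqrt(683)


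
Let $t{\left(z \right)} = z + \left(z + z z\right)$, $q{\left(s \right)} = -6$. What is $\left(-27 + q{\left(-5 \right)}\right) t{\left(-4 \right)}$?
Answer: $-264$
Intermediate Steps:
$t{\left(z \right)} = z^{2} + 2 z$ ($t{\left(z \right)} = z + \left(z + z^{2}\right) = z^{2} + 2 z$)
$\left(-27 + q{\left(-5 \right)}\right) t{\left(-4 \right)} = \left(-27 - 6\right) \left(- 4 \left(2 - 4\right)\right) = - 33 \left(\left(-4\right) \left(-2\right)\right) = \left(-33\right) 8 = -264$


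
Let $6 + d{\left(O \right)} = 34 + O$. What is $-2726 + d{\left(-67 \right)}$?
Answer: $-2765$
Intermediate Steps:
$d{\left(O \right)} = 28 + O$ ($d{\left(O \right)} = -6 + \left(34 + O\right) = 28 + O$)
$-2726 + d{\left(-67 \right)} = -2726 + \left(28 - 67\right) = -2726 - 39 = -2765$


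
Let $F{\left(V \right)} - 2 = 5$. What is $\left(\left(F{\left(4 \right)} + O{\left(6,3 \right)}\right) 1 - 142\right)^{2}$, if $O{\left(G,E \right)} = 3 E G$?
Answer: $6561$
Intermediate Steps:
$O{\left(G,E \right)} = 3 E G$
$F{\left(V \right)} = 7$ ($F{\left(V \right)} = 2 + 5 = 7$)
$\left(\left(F{\left(4 \right)} + O{\left(6,3 \right)}\right) 1 - 142\right)^{2} = \left(\left(7 + 3 \cdot 3 \cdot 6\right) 1 - 142\right)^{2} = \left(\left(7 + 54\right) 1 - 142\right)^{2} = \left(61 \cdot 1 - 142\right)^{2} = \left(61 - 142\right)^{2} = \left(-81\right)^{2} = 6561$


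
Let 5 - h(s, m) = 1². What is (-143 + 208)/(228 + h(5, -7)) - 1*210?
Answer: -48655/232 ≈ -209.72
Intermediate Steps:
h(s, m) = 4 (h(s, m) = 5 - 1*1² = 5 - 1*1 = 5 - 1 = 4)
(-143 + 208)/(228 + h(5, -7)) - 1*210 = (-143 + 208)/(228 + 4) - 1*210 = 65/232 - 210 = -48655/232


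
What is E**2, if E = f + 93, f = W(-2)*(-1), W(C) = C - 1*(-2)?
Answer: 8649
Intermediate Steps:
W(C) = 2 + C (W(C) = C + 2 = 2 + C)
f = 0 (f = (2 - 2)*(-1) = 0*(-1) = 0)
E = 93 (E = 0 + 93 = 93)
E**2 = 93**2 = 8649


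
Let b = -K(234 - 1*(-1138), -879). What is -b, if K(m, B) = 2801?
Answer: 2801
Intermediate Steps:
b = -2801 (b = -1*2801 = -2801)
-b = -1*(-2801) = 2801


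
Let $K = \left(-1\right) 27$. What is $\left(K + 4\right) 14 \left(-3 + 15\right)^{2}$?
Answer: $-46368$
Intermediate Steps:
$K = -27$
$\left(K + 4\right) 14 \left(-3 + 15\right)^{2} = \left(-27 + 4\right) 14 \left(-3 + 15\right)^{2} = - 23 \cdot 14 \cdot 12^{2} = - 23 \cdot 14 \cdot 144 = \left(-23\right) 2016 = -46368$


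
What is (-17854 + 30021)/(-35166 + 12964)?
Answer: -12167/22202 ≈ -0.54801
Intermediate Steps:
(-17854 + 30021)/(-35166 + 12964) = 12167/(-22202) = 12167*(-1/22202) = -12167/22202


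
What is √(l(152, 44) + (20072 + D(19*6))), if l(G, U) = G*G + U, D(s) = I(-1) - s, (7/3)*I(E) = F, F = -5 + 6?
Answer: √2112215/7 ≈ 207.62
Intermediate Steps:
F = 1
I(E) = 3/7 (I(E) = (3/7)*1 = 3/7)
D(s) = 3/7 - s
l(G, U) = U + G² (l(G, U) = G² + U = U + G²)
√(l(152, 44) + (20072 + D(19*6))) = √((44 + 152²) + (20072 + (3/7 - 19*6))) = √((44 + 23104) + (20072 + (3/7 - 1*114))) = √(23148 + (20072 + (3/7 - 114))) = √(23148 + (20072 - 795/7)) = √(23148 + 139709/7) = √(301745/7) = √2112215/7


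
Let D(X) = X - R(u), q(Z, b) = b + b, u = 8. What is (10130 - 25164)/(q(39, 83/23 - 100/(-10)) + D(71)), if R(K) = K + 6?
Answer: -345782/1937 ≈ -178.51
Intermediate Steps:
R(K) = 6 + K
q(Z, b) = 2*b
D(X) = -14 + X (D(X) = X - (6 + 8) = X - 1*14 = X - 14 = -14 + X)
(10130 - 25164)/(q(39, 83/23 - 100/(-10)) + D(71)) = (10130 - 25164)/(2*(83/23 - 100/(-10)) + (-14 + 71)) = -15034/(2*(83*(1/23) - 100*(-⅒)) + 57) = -15034/(2*(83/23 + 10) + 57) = -15034/(2*(313/23) + 57) = -15034/(626/23 + 57) = -15034/1937/23 = -15034*23/1937 = -345782/1937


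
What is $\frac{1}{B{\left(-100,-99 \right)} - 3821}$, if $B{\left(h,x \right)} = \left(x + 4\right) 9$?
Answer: $- \frac{1}{4676} \approx -0.00021386$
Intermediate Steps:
$B{\left(h,x \right)} = 36 + 9 x$ ($B{\left(h,x \right)} = \left(4 + x\right) 9 = 36 + 9 x$)
$\frac{1}{B{\left(-100,-99 \right)} - 3821} = \frac{1}{\left(36 + 9 \left(-99\right)\right) - 3821} = \frac{1}{\left(36 - 891\right) - 3821} = \frac{1}{-855 - 3821} = \frac{1}{-4676} = - \frac{1}{4676}$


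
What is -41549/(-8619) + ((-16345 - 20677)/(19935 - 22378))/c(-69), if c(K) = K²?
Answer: 161193540715/33416216379 ≈ 4.8238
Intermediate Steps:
-41549/(-8619) + ((-16345 - 20677)/(19935 - 22378))/c(-69) = -41549/(-8619) + ((-16345 - 20677)/(19935 - 22378))/((-69)²) = -41549*(-1/8619) - 37022/(-2443)/4761 = 41549/8619 - 37022*(-1/2443)*(1/4761) = 41549/8619 + (37022/2443)*(1/4761) = 41549/8619 + 37022/11631123 = 161193540715/33416216379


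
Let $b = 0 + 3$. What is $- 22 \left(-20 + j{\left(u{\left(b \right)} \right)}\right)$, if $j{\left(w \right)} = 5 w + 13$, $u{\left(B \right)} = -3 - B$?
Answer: $814$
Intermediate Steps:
$b = 3$
$j{\left(w \right)} = 13 + 5 w$
$- 22 \left(-20 + j{\left(u{\left(b \right)} \right)}\right) = - 22 \left(-20 + \left(13 + 5 \left(-3 - 3\right)\right)\right) = - 22 \left(-20 + \left(13 + 5 \left(-6\right)\right)\right) = - 22 \left(-20 + \left(13 - 30\right)\right) = - 22 \left(-20 - 17\right) = \left(-22\right) \left(-37\right) = 814$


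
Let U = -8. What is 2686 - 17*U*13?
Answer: 4454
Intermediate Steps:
2686 - 17*U*13 = 2686 - 17*(-8)*13 = 2686 + 136*13 = 2686 + 1768 = 4454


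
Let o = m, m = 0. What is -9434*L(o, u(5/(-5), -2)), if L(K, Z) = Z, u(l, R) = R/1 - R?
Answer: 0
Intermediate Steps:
o = 0
u(l, R) = 0 (u(l, R) = R*1 - R = R - R = 0)
-9434*L(o, u(5/(-5), -2)) = -9434*0 = 0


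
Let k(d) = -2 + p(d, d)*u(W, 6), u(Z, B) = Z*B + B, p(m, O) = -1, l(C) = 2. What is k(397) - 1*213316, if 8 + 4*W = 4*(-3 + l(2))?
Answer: -213306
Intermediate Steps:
W = -3 (W = -2 + (4*(-3 + 2))/4 = -2 + (4*(-1))/4 = -2 + (¼)*(-4) = -2 - 1 = -3)
u(Z, B) = B + B*Z (u(Z, B) = B*Z + B = B + B*Z)
k(d) = 10 (k(d) = -2 - 6*(1 - 3) = -2 - 6*(-2) = -2 - 1*(-12) = -2 + 12 = 10)
k(397) - 1*213316 = 10 - 1*213316 = 10 - 213316 = -213306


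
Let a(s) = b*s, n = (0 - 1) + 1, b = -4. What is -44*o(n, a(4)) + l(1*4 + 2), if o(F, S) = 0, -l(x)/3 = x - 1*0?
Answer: -18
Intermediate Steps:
n = 0 (n = -1 + 1 = 0)
a(s) = -4*s
l(x) = -3*x (l(x) = -3*(x - 1*0) = -3*(x + 0) = -3*x)
-44*o(n, a(4)) + l(1*4 + 2) = -44*0 - 3*(1*4 + 2) = 0 - 3*(4 + 2) = 0 - 3*6 = 0 - 18 = -18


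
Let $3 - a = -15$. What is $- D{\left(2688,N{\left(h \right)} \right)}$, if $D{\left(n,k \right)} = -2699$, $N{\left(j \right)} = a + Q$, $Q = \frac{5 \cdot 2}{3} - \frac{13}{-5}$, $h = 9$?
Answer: $2699$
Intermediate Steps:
$Q = \frac{89}{15}$ ($Q = 10 \cdot \frac{1}{3} - - \frac{13}{5} = \frac{10}{3} + \frac{13}{5} = \frac{89}{15} \approx 5.9333$)
$a = 18$ ($a = 3 - -15 = 3 + 15 = 18$)
$N{\left(j \right)} = \frac{359}{15}$ ($N{\left(j \right)} = 18 + \frac{89}{15} = \frac{359}{15}$)
$- D{\left(2688,N{\left(h \right)} \right)} = \left(-1\right) \left(-2699\right) = 2699$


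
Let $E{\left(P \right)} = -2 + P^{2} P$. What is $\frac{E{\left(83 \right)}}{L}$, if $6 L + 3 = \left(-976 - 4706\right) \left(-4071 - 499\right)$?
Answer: $\frac{381190}{2885193} \approx 0.13212$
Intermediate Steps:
$E{\left(P \right)} = -2 + P^{3}$
$L = \frac{8655579}{2}$ ($L = - \frac{1}{2} + \frac{\left(-976 - 4706\right) \left(-4071 - 499\right)}{6} = - \frac{1}{2} + \frac{\left(-5682\right) \left(-4570\right)}{6} = - \frac{1}{2} + \frac{1}{6} \cdot 25966740 = - \frac{1}{2} + 4327790 = \frac{8655579}{2} \approx 4.3278 \cdot 10^{6}$)
$\frac{E{\left(83 \right)}}{L} = \frac{-2 + 83^{3}}{\frac{8655579}{2}} = \left(-2 + 571787\right) \frac{2}{8655579} = 571785 \cdot \frac{2}{8655579} = \frac{381190}{2885193}$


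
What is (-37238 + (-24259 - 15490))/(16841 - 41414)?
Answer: 76987/24573 ≈ 3.1330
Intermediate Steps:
(-37238 + (-24259 - 15490))/(16841 - 41414) = (-37238 - 39749)/(-24573) = -76987*(-1/24573) = 76987/24573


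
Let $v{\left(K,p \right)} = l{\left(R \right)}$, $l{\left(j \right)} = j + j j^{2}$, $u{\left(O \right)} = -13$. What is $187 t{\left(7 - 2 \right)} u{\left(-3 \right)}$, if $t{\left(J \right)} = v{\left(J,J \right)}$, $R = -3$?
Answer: $72930$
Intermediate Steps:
$l{\left(j \right)} = j + j^{3}$
$v{\left(K,p \right)} = -30$ ($v{\left(K,p \right)} = -3 + \left(-3\right)^{3} = -3 - 27 = -30$)
$t{\left(J \right)} = -30$
$187 t{\left(7 - 2 \right)} u{\left(-3 \right)} = 187 \left(-30\right) \left(-13\right) = \left(-5610\right) \left(-13\right) = 72930$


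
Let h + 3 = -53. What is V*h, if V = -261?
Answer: 14616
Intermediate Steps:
h = -56 (h = -3 - 53 = -56)
V*h = -261*(-56) = 14616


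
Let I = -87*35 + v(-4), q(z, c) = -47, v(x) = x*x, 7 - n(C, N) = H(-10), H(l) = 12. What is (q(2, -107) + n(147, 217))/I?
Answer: 4/233 ≈ 0.017167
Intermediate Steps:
n(C, N) = -5 (n(C, N) = 7 - 1*12 = 7 - 12 = -5)
v(x) = x²
I = -3029 (I = -87*35 + (-4)² = -3045 + 16 = -3029)
(q(2, -107) + n(147, 217))/I = (-47 - 5)/(-3029) = -52*(-1/3029) = 4/233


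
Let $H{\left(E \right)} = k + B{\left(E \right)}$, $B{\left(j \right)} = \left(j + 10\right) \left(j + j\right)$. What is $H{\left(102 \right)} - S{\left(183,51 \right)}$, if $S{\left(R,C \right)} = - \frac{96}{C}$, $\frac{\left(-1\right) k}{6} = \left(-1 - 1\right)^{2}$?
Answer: $\frac{388040}{17} \approx 22826.0$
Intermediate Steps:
$k = -24$ ($k = - 6 \left(-1 - 1\right)^{2} = - 6 \left(-2\right)^{2} = \left(-6\right) 4 = -24$)
$B{\left(j \right)} = 2 j \left(10 + j\right)$ ($B{\left(j \right)} = \left(10 + j\right) 2 j = 2 j \left(10 + j\right)$)
$H{\left(E \right)} = -24 + 2 E \left(10 + E\right)$
$H{\left(102 \right)} - S{\left(183,51 \right)} = \left(-24 + 2 \cdot 102 \left(10 + 102\right)\right) - - \frac{96}{51} = \left(-24 + 2 \cdot 102 \cdot 112\right) - \left(-96\right) \frac{1}{51} = \left(-24 + 22848\right) - - \frac{32}{17} = 22824 + \frac{32}{17} = \frac{388040}{17}$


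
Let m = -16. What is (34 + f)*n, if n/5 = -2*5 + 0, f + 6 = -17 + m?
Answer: 250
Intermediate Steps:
f = -39 (f = -6 + (-17 - 16) = -6 - 33 = -39)
n = -50 (n = 5*(-2*5 + 0) = 5*(-10 + 0) = 5*(-10) = -50)
(34 + f)*n = (34 - 39)*(-50) = -5*(-50) = 250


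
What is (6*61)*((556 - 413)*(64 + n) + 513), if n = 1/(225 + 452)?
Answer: 2394865368/677 ≈ 3.5375e+6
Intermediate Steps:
n = 1/677 ≈ 0.0014771
(6*61)*((556 - 413)*(64 + n) + 513) = (6*61)*((556 - 413)*(64 + 1/677) + 513) = 366*(143*(43329/677) + 513) = 366*(6196047/677 + 513) = 366*(6543348/677) = 2394865368/677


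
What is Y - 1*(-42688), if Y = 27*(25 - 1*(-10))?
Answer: 43633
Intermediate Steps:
Y = 945 (Y = 27*(25 + 10) = 27*35 = 945)
Y - 1*(-42688) = 945 - 1*(-42688) = 945 + 42688 = 43633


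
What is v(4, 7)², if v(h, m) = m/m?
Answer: 1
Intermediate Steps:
v(h, m) = 1
v(4, 7)² = 1² = 1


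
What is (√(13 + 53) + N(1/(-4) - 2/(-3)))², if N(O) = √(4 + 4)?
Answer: 74 + 8*√33 ≈ 119.96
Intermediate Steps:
N(O) = 2*√2 (N(O) = √8 = 2*√2)
(√(13 + 53) + N(1/(-4) - 2/(-3)))² = (√(13 + 53) + 2*√2)² = (√66 + 2*√2)²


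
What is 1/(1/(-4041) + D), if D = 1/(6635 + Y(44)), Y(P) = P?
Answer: -26989839/2638 ≈ -10231.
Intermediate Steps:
D = 1/6679 (D = 1/(6635 + 44) = 1/6679 ≈ 0.00014972)
1/(1/(-4041) + D) = 1/(1/(-4041) + 1/6679) = 1/(-1/4041 + 1/6679) = 1/(-2638/26989839) = -26989839/2638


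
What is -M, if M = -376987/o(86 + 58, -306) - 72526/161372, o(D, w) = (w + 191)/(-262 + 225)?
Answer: 1125454374279/9278890 ≈ 1.2129e+5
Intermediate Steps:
o(D, w) = -191/37 - w/37 (o(D, w) = (191 + w)/(-37) = (191 + w)*(-1/37) = -191/37 - w/37)
M = -1125454374279/9278890 (M = -376987/(-191/37 - 1/37*(-306)) - 72526/161372 = -376987/(-191/37 + 306/37) - 72526*1/161372 = -376987/115/37 - 36263/80686 = -376987*37/115 - 36263/80686 = -13948519/115 - 36263/80686 = -1125454374279/9278890 ≈ -1.2129e+5)
-M = -1*(-1125454374279/9278890) = 1125454374279/9278890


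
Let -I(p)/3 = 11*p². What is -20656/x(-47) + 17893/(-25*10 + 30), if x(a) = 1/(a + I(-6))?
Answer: 5612217307/220 ≈ 2.5510e+7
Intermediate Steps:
I(p) = -33*p²
x(a) = 1/(-1188 + a) (x(a) = 1/(a - 33*(-6)²) = 1/(a - 33*36) = 1/(a - 1188) = 1/(-1188 + a))
-20656/x(-47) + 17893/(-25*10 + 30) = -20656/(1/(-1188 - 47)) + 17893/(-25*10 + 30) = -20656/(1/(-1235)) + 17893/(-250 + 30) = -20656/(-1/1235) + 17893/(-220) = -20656*(-1235) + 17893*(-1/220) = 25510160 - 17893/220 = 5612217307/220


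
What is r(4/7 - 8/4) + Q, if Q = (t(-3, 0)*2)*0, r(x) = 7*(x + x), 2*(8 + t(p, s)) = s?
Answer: -20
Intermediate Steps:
t(p, s) = -8 + s/2
r(x) = 14*x (r(x) = 7*(2*x) = 14*x)
Q = 0 (Q = ((-8 + (½)*0)*2)*0 = ((-8 + 0)*2)*0 = -8*2*0 = -16*0 = 0)
r(4/7 - 8/4) + Q = 14*(4/7 - 8/4) + 0 = 14*(4*(⅐) - 8*¼) + 0 = 14*(4/7 - 2) + 0 = 14*(-10/7) + 0 = -20 + 0 = -20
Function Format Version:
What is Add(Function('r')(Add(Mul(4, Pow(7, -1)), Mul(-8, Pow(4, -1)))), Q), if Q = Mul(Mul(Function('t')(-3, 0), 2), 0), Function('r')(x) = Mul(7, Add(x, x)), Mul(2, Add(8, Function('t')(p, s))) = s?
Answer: -20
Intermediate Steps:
Function('t')(p, s) = Add(-8, Mul(Rational(1, 2), s))
Function('r')(x) = Mul(14, x) (Function('r')(x) = Mul(7, Mul(2, x)) = Mul(14, x))
Q = 0 (Q = Mul(Mul(Add(-8, Mul(Rational(1, 2), 0)), 2), 0) = Mul(Mul(Add(-8, 0), 2), 0) = Mul(Mul(-8, 2), 0) = Mul(-16, 0) = 0)
Add(Function('r')(Add(Mul(4, Pow(7, -1)), Mul(-8, Pow(4, -1)))), Q) = Add(Mul(14, Add(Mul(4, Pow(7, -1)), Mul(-8, Pow(4, -1)))), 0) = Add(Mul(14, Add(Mul(4, Rational(1, 7)), Mul(-8, Rational(1, 4)))), 0) = Add(Mul(14, Add(Rational(4, 7), -2)), 0) = Add(Mul(14, Rational(-10, 7)), 0) = Add(-20, 0) = -20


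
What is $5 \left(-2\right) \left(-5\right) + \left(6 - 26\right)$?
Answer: $30$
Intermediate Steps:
$5 \left(-2\right) \left(-5\right) + \left(6 - 26\right) = \left(-10\right) \left(-5\right) + \left(6 - 26\right) = 50 - 20 = 30$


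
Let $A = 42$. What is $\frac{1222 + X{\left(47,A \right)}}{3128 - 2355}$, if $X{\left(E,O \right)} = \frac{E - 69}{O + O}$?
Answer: $\frac{51313}{32466} \approx 1.5805$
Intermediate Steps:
$X{\left(E,O \right)} = \frac{-69 + E}{2 O}$
$\frac{1222 + X{\left(47,A \right)}}{3128 - 2355} = \frac{1222 + \frac{-69 + 47}{2 \cdot 42}}{3128 - 2355} = \frac{1222 + \frac{1}{2} \cdot \frac{1}{42} \left(-22\right)}{773} = \left(1222 - \frac{11}{42}\right) \frac{1}{773} = \frac{51313}{42} \cdot \frac{1}{773} = \frac{51313}{32466}$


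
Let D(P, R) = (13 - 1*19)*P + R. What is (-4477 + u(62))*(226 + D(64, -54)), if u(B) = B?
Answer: 935980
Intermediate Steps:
D(P, R) = R - 6*P (D(P, R) = (13 - 19)*P + R = -6*P + R = R - 6*P)
(-4477 + u(62))*(226 + D(64, -54)) = (-4477 + 62)*(226 + (-54 - 6*64)) = -4415*(226 + (-54 - 384)) = -4415*(226 - 438) = -4415*(-212) = 935980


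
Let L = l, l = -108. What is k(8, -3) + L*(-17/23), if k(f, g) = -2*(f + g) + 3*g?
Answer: 1399/23 ≈ 60.826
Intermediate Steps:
L = -108
k(f, g) = g - 2*f (k(f, g) = (-2*f - 2*g) + 3*g = g - 2*f)
k(8, -3) + L*(-17/23) = (-3 - 2*8) - (-1836)/23 = (-3 - 16) - (-1836)/23 = -19 - 108*(-17/23) = -19 + 1836/23 = 1399/23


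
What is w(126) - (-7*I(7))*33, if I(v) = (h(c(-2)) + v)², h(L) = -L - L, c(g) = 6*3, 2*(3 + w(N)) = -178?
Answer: 194179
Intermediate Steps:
w(N) = -92 (w(N) = -3 + (½)*(-178) = -3 - 89 = -92)
c(g) = 18
h(L) = -2*L
I(v) = (-36 + v)² (I(v) = (-2*18 + v)² = (-36 + v)²)
w(126) - (-7*I(7))*33 = -92 - (-7*(-36 + 7)²)*33 = -92 - (-7*(-29)²)*33 = -92 - (-7*841)*33 = -92 - (-5887)*33 = -92 - 1*(-194271) = -92 + 194271 = 194179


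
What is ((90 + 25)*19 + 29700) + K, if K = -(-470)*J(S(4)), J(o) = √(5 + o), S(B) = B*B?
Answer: 31885 + 470*√21 ≈ 34039.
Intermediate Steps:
S(B) = B²
K = 470*√21 (K = -(-470)*√(5 + 4²) = -(-470)*√(5 + 16) = -(-470)*√21 = 470*√21 ≈ 2153.8)
((90 + 25)*19 + 29700) + K = ((90 + 25)*19 + 29700) + 470*√21 = (115*19 + 29700) + 470*√21 = (2185 + 29700) + 470*√21 = 31885 + 470*√21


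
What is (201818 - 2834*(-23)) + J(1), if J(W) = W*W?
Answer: 267001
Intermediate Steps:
J(W) = W²
(201818 - 2834*(-23)) + J(1) = (201818 - 2834*(-23)) + 1² = (201818 + 65182) + 1 = 267000 + 1 = 267001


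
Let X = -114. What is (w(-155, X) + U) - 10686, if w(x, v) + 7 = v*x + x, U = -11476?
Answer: -4654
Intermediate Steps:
w(x, v) = -7 + x + v*x (w(x, v) = -7 + (v*x + x) = -7 + (x + v*x) = -7 + x + v*x)
(w(-155, X) + U) - 10686 = ((-7 - 155 - 114*(-155)) - 11476) - 10686 = ((-7 - 155 + 17670) - 11476) - 10686 = (17508 - 11476) - 10686 = 6032 - 10686 = -4654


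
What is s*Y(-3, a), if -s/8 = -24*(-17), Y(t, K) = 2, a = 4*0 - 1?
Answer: -6528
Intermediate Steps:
a = -1 (a = 0 - 1 = -1)
s = -3264 (s = -(-192)*(-17) = -8*408 = -3264)
s*Y(-3, a) = -3264*2 = -6528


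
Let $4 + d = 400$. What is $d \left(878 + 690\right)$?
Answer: $620928$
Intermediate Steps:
$d = 396$ ($d = -4 + 400 = 396$)
$d \left(878 + 690\right) = 396 \left(878 + 690\right) = 396 \cdot 1568 = 620928$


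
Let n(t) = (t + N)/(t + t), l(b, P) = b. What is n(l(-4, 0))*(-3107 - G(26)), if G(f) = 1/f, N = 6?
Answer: 80783/104 ≈ 776.76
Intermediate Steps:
n(t) = (6 + t)/(2*t) (n(t) = (t + 6)/(t + t) = (6 + t)/((2*t)) = (6 + t)*(1/(2*t)) = (6 + t)/(2*t))
n(l(-4, 0))*(-3107 - G(26)) = ((1/2)*(6 - 4)/(-4))*(-3107 - 1/26) = ((1/2)*(-1/4)*2)*(-3107 - 1*1/26) = -(-3107 - 1/26)/4 = -1/4*(-80783/26) = 80783/104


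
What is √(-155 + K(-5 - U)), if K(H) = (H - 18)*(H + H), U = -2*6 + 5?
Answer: I*√219 ≈ 14.799*I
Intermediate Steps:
U = -7 (U = -12 + 5 = -7)
K(H) = 2*H*(-18 + H) (K(H) = (-18 + H)*(2*H) = 2*H*(-18 + H))
√(-155 + K(-5 - U)) = √(-155 + 2*(-5 - 1*(-7))*(-18 + (-5 - 1*(-7)))) = √(-155 + 2*(-5 + 7)*(-18 + (-5 + 7))) = √(-155 + 2*2*(-18 + 2)) = √(-155 + 2*2*(-16)) = √(-155 - 64) = √(-219) = I*√219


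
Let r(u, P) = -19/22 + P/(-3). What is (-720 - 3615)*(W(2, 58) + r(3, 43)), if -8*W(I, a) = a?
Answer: 4281535/44 ≈ 97308.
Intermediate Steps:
W(I, a) = -a/8
r(u, P) = -19/22 - P/3 (r(u, P) = -19*1/22 + P*(-⅓) = -19/22 - P/3)
(-720 - 3615)*(W(2, 58) + r(3, 43)) = (-720 - 3615)*(-⅛*58 + (-19/22 - ⅓*43)) = -4335*(-29/4 + (-19/22 - 43/3)) = -4335*(-29/4 - 1003/66) = -4335*(-2963/132) = 4281535/44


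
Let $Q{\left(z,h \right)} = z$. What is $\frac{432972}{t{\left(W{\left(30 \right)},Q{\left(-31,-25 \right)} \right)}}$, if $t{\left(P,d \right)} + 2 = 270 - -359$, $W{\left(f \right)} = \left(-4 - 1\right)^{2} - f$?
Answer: $\frac{7596}{11} \approx 690.54$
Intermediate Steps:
$W{\left(f \right)} = 25 - f$ ($W{\left(f \right)} = \left(-5\right)^{2} - f = 25 - f$)
$t{\left(P,d \right)} = 627$ ($t{\left(P,d \right)} = -2 + \left(270 - -359\right) = -2 + \left(270 + 359\right) = -2 + 629 = 627$)
$\frac{432972}{t{\left(W{\left(30 \right)},Q{\left(-31,-25 \right)} \right)}} = \frac{432972}{627} = 432972 \cdot \frac{1}{627} = \frac{7596}{11}$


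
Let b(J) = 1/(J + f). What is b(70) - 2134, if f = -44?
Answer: -55483/26 ≈ -2134.0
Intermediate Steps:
b(J) = 1/(-44 + J) (b(J) = 1/(J - 44) = 1/(-44 + J))
b(70) - 2134 = 1/(-44 + 70) - 2134 = 1/26 - 2134 = -55483/26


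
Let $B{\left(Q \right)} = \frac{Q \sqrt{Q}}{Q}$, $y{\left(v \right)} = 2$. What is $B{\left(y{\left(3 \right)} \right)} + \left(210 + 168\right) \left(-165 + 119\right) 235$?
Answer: $-4086180 + \sqrt{2} \approx -4.0862 \cdot 10^{6}$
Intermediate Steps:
$B{\left(Q \right)} = \sqrt{Q}$ ($B{\left(Q \right)} = \frac{Q^{\frac{3}{2}}}{Q} = \sqrt{Q}$)
$B{\left(y{\left(3 \right)} \right)} + \left(210 + 168\right) \left(-165 + 119\right) 235 = \sqrt{2} + \left(210 + 168\right) \left(-165 + 119\right) 235 = \sqrt{2} + 378 \left(-46\right) 235 = \sqrt{2} - 4086180 = -4086180 + \sqrt{2}$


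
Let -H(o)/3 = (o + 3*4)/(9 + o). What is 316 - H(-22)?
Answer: 4138/13 ≈ 318.31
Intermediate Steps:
H(o) = -3*(12 + o)/(9 + o) (H(o) = -3*(o + 3*4)/(9 + o) = -3*(o + 12)/(9 + o) = -3*(12 + o)/(9 + o))
316 - H(-22) = 316 - 3*(-12 - 1*(-22))/(9 - 22) = 316 - 3*(-12 + 22)/(-13) = 316 - 3*(-1)*10/13 = 316 - 1*(-30/13) = 316 + 30/13 = 4138/13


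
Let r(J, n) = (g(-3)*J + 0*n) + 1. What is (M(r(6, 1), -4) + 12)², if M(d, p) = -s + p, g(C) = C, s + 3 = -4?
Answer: 225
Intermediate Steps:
s = -7 (s = -3 - 4 = -7)
r(J, n) = 1 - 3*J (r(J, n) = (-3*J + 0*n) + 1 = (-3*J + 0) + 1 = -3*J + 1 = 1 - 3*J)
M(d, p) = 7 + p (M(d, p) = -1*(-7) + p = 7 + p)
(M(r(6, 1), -4) + 12)² = ((7 - 4) + 12)² = (3 + 12)² = 15² = 225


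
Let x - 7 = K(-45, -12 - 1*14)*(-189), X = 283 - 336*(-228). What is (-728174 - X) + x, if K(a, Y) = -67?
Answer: -792395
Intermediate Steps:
X = 76891 (X = 283 + 76608 = 76891)
x = 12670 (x = 7 - 67*(-189) = 7 + 12663 = 12670)
(-728174 - X) + x = (-728174 - 1*76891) + 12670 = (-728174 - 76891) + 12670 = -805065 + 12670 = -792395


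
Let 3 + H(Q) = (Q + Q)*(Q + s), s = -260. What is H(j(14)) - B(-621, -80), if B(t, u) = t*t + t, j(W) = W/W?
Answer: -385541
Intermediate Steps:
j(W) = 1
H(Q) = -3 + 2*Q*(-260 + Q) (H(Q) = -3 + (Q + Q)*(Q - 260) = -3 + (2*Q)*(-260 + Q) = -3 + 2*Q*(-260 + Q))
B(t, u) = t + t² (B(t, u) = t² + t = t + t²)
H(j(14)) - B(-621, -80) = (-3 - 520*1 + 2*1²) - (-621)*(1 - 621) = (-3 - 520 + 2*1) - (-621)*(-620) = (-3 - 520 + 2) - 1*385020 = -521 - 385020 = -385541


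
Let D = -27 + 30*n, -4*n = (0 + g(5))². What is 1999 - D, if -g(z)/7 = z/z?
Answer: 4787/2 ≈ 2393.5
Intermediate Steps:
g(z) = -7 (g(z) = -7*z/z = -7*1 = -7)
n = -49/4 (n = -(0 - 7)²/4 = -¼*(-7)² = -¼*49 = -49/4 ≈ -12.250)
D = -789/2 (D = -27 + 30*(-49/4) = -27 - 735/2 = -789/2 ≈ -394.50)
1999 - D = 1999 - 1*(-789/2) = 1999 + 789/2 = 4787/2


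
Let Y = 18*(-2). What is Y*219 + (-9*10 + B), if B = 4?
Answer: -7970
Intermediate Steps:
Y = -36
Y*219 + (-9*10 + B) = -36*219 + (-9*10 + 4) = -7884 + (-90 + 4) = -7884 - 86 = -7970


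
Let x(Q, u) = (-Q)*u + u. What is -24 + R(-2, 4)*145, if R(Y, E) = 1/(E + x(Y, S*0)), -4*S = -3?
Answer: 49/4 ≈ 12.250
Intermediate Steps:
S = 3/4 (S = -1/4*(-3) = 3/4 ≈ 0.75000)
x(Q, u) = u - Q*u (x(Q, u) = -Q*u + u = u - Q*u)
R(Y, E) = 1/E (R(Y, E) = 1/(E + ((3/4)*0)*(1 - Y)) = 1/(E + 0*(1 - Y)) = 1/(E + 0) = 1/E)
-24 + R(-2, 4)*145 = -24 + 145/4 = 49/4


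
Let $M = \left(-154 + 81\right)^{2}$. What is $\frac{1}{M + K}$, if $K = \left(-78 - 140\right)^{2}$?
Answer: $\frac{1}{52853} \approx 1.892 \cdot 10^{-5}$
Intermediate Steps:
$M = 5329$ ($M = \left(-73\right)^{2} = 5329$)
$K = 47524$ ($K = \left(-218\right)^{2} = 47524$)
$\frac{1}{M + K} = \frac{1}{5329 + 47524} = \frac{1}{52853}$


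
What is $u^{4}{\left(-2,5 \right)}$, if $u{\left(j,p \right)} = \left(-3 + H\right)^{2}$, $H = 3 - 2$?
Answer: $256$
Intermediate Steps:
$H = 1$
$u{\left(j,p \right)} = 4$ ($u{\left(j,p \right)} = \left(-3 + 1\right)^{2} = \left(-2\right)^{2} = 4$)
$u^{4}{\left(-2,5 \right)} = 4^{4} = 256$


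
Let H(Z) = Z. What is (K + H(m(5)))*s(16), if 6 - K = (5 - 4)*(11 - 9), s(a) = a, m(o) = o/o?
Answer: 80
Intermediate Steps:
m(o) = 1
K = 4 (K = 6 - (5 - 4)*(11 - 9) = 6 - 2 = 4)
(K + H(m(5)))*s(16) = (4 + 1)*16 = 5*16 = 80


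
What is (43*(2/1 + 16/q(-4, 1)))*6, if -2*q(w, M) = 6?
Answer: -860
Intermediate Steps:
q(w, M) = -3 (q(w, M) = -½*6 = -3)
(43*(2/1 + 16/q(-4, 1)))*6 = (43*(2/1 + 16/(-3)))*6 = (43*(2*1 + 16*(-⅓)))*6 = (43*(2 - 16/3))*6 = (43*(-10/3))*6 = -430/3*6 = -860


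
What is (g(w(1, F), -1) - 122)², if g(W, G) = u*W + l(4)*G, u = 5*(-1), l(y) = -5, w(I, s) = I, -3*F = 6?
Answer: 14884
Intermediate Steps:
F = -2 (F = -⅓*6 = -2)
u = -5
g(W, G) = -5*G - 5*W (g(W, G) = -5*W - 5*G = -5*G - 5*W)
(g(w(1, F), -1) - 122)² = ((-5*(-1) - 5*1) - 122)² = ((5 - 5) - 122)² = (0 - 122)² = (-122)² = 14884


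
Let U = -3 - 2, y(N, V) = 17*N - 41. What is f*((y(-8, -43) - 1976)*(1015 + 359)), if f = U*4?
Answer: 59164440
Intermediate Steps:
y(N, V) = -41 + 17*N
U = -5
f = -20 (f = -5*4 = -20)
f*((y(-8, -43) - 1976)*(1015 + 359)) = -20*((-41 + 17*(-8)) - 1976)*(1015 + 359) = -20*((-41 - 136) - 1976)*1374 = -20*(-177 - 1976)*1374 = -(-43060)*1374 = -20*(-2958222) = 59164440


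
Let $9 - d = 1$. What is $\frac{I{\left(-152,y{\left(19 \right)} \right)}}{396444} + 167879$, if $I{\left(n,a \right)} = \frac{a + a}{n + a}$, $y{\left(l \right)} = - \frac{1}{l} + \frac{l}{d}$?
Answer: $\frac{757092105700285}{4509748722} \approx 1.6788 \cdot 10^{5}$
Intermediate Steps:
$d = 8$ ($d = 9 - 1 = 8$)
$y{\left(l \right)} = - \frac{1}{l} + \frac{l}{8}$
$I{\left(n,a \right)} = \frac{2 a}{a + n}$
$\frac{I{\left(-152,y{\left(19 \right)} \right)}}{396444} + 167879 = \frac{2 \left(- \frac{1}{19} + \frac{1}{8} \cdot 19\right) \frac{1}{\left(- \frac{1}{19} + \frac{1}{8} \cdot 19\right) - 152}}{396444} + 167879 = \frac{2 \left(\left(-1\right) \frac{1}{19} + \frac{19}{8}\right)}{\left(\left(-1\right) \frac{1}{19} + \frac{19}{8}\right) - 152} \cdot \frac{1}{396444} + 167879 = \frac{2 \left(- \frac{1}{19} + \frac{19}{8}\right)}{\left(- \frac{1}{19} + \frac{19}{8}\right) - 152} \cdot \frac{1}{396444} + 167879 = 2 \cdot \frac{353}{152} \frac{1}{\frac{353}{152} - 152} \cdot \frac{1}{396444} + 167879 = 2 \cdot \frac{353}{152} \frac{1}{- \frac{22751}{152}} \cdot \frac{1}{396444} + 167879 = 2 \cdot \frac{353}{152} \left(- \frac{152}{22751}\right) \frac{1}{396444} + 167879 = \left(- \frac{706}{22751}\right) \frac{1}{396444} + 167879 = - \frac{353}{4509748722} + 167879 = \frac{757092105700285}{4509748722}$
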